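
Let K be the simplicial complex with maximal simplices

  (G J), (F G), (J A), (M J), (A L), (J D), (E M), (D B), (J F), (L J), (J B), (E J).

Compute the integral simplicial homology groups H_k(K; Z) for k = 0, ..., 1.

H_0 = Z,  H_1 = Z^4.

Order the vertices as A < B < D < E < F < G < J < L < M. Listing each simplex with vertices in this order, K has dimension 1 with simplices:

  0-simplices (9): A, B, D, E, F, G, J, L, M
  1-simplices (12): AJ, AL, BD, BJ, DJ, EJ, EM, FG, FJ, GJ, JL, JM

so the chain groups are C_0 ≅ Z^9, C_1 ≅ Z^12.

The boundary map ∂_1: C_1 → C_0 is given by ∂[p,q] = [q] − [p].
As a 9×12 matrix over Z this has rank 8, with invariant factors (1,1,1,1,1,1,1,1).

Computing H_k = (kernel of ∂_k) / (image of ∂_{k+1}):

  H_0: rank C_0 − rank ∂_1 = 9 − 8 = 1, and the invariant factors of ∂_1 are all 1, so H_0 ≅ Z.
  H_1: rank ker ∂_1 − rank ∂_2 = (12 − 8) − 0 = 4, and there is no ∂_2, so H_1 ≅ Z^4.

As a check, the Euler characteristic is 9 − 12 = -3, which agrees with 1 − 4 = -3.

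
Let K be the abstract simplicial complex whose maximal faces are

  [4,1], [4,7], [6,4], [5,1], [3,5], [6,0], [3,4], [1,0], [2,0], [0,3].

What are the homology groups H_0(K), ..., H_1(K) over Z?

H_0 = Z,  H_1 = Z^3.

Order the vertices as 0 < 1 < 2 < 3 < 4 < 5 < 6 < 7. Listing each simplex with vertices in this order, K has dimension 1 with simplices:

  0-simplices (8): [0], [1], [2], [3], [4], [5], [6], [7]
  1-simplices (10): [0,1], [0,2], [0,3], [0,6], [1,4], [1,5], [3,4], [3,5], [4,6], [4,7]

Hence C_0 ≅ Z^8, C_1 ≅ Z^10.

Boundary ∂_1: C_1 → C_0 sends each edge [p,q] (with p < q) to q − p. For instance
  ∂[0,6] = [6] − [0].
The 8×10 boundary matrix has rank 7 and Smith normal form diag(1,1,1,1,1,1,1).

From H_k ≅ ker(∂_k) / im(∂_{k+1}) we obtain:

  H_0: rank C_0 − rank ∂_1 = 8 − 7 = 1, and the invariant factors of ∂_1 are all 1, so H_0 = Z.
  H_1: rank ker ∂_1 − rank ∂_2 = (10 − 7) − 0 = 3, and there is no ∂_2, so H_1 = Z^3.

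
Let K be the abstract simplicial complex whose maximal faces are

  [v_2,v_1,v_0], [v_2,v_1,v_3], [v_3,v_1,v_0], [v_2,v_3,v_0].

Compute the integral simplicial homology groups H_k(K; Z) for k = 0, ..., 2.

We work with the vertex ordering v_0 < v_1 < v_2 < v_3. The simplices of K, each written with vertices in increasing order, are:

  0-simplices (4): [v_0], [v_1], [v_2], [v_3]
  1-simplices (6): [v_0,v_1], [v_0,v_2], [v_0,v_3], [v_1,v_2], [v_1,v_3], [v_2,v_3]
  2-simplices (4): [v_0,v_1,v_2], [v_0,v_1,v_3], [v_0,v_2,v_3], [v_1,v_2,v_3]

giving chain groups C_0 ≅ Z^4, C_1 ≅ Z^6, C_2 ≅ Z^4.

The boundary map ∂_1: C_1 → C_0 maps an edge to its endpoints' difference, ∂[p,q] = q − p. For instance
  ∂[v_1,v_3] = [v_3] − [v_1].
The resulting 4×6 matrix has rank 3, and its Smith normal form has invariant factors (1,1,1).

The boundary map ∂_2: C_2 → C_1 acts by ∂[p,q,r] = [q,r] − [p,r] + [p,q]. For instance
  ∂[v_0,v_1,v_2] = [v_1,v_2] − [v_0,v_2] + [v_0,v_1],
  ∂[v_1,v_2,v_3] = [v_2,v_3] − [v_1,v_3] + [v_1,v_2].
This gives a 6×4 integer matrix of rank 3; reducing to Smith normal form yields diagonal entries (1,1,1).

Reading off H_k = ker ∂_k / im ∂_{k+1}:

  H_0: rank C_0 − rank ∂_1 = 4 − 3 = 1, and the invariant factors of ∂_1 are all 1, so H_0 = Z.
  H_1: rank ker ∂_1 − rank ∂_2 = (6 − 3) − 3 = 0, and the invariant factors of ∂_2 are all 1, so H_1 = 0.
  H_2: rank ker ∂_2 − rank ∂_3 = (4 − 3) − 0 = 1, and there is no ∂_3, so H_2 = Z.

(K is a triangulation of the 2-sphere S^2.)

H_0 = Z,  H_1 = 0,  H_2 = Z.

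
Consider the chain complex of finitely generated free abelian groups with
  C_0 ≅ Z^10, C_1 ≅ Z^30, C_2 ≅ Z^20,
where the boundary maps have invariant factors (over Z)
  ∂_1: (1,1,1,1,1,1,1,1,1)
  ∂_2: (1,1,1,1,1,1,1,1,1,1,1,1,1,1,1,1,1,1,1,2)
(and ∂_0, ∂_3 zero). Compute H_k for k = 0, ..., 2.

H_0 = Z,  H_1 = Z × Z/2,  H_2 = 0.

H_0: b_0 = 10 − 0 − 9 = 1; torsion from ∂_1 factors > 1: none. So H_0 = Z.
H_1: b_1 = 30 − 9 − 20 = 1; torsion from ∂_2 factors > 1: [2]. So H_1 = Z × Z/2.
H_2: b_2 = 20 − 20 − 0 = 0; torsion from ∂_3 factors > 1: none. So H_2 = 0.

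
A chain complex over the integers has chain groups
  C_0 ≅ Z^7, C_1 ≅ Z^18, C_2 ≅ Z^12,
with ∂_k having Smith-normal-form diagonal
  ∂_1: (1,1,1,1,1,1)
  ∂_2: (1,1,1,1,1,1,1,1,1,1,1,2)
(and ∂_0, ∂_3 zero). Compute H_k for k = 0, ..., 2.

H_0: b_0 = 7 − 0 − 6 = 1; torsion from ∂_1 factors > 1: none. So H_0 = Z.
H_1: b_1 = 18 − 6 − 12 = 0; torsion from ∂_2 factors > 1: [2]. So H_1 = Z_2.
H_2: b_2 = 12 − 12 − 0 = 0; torsion from ∂_3 factors > 1: none. So H_2 = 0.

H_0 = Z,  H_1 = Z_2,  H_2 = 0.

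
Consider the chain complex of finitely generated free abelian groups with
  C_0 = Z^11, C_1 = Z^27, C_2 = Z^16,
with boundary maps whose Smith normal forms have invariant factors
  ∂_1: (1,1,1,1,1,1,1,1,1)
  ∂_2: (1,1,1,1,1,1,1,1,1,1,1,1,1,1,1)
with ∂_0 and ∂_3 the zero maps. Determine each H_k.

H_0 = Z^2,  H_1 = Z^3,  H_2 = Z.

H_0: b_0 = 11 − 0 − 9 = 2; torsion from ∂_1 factors > 1: none. So H_0 = Z^2.
H_1: b_1 = 27 − 9 − 15 = 3; torsion from ∂_2 factors > 1: none. So H_1 = Z^3.
H_2: b_2 = 16 − 15 − 0 = 1; torsion from ∂_3 factors > 1: none. So H_2 = Z.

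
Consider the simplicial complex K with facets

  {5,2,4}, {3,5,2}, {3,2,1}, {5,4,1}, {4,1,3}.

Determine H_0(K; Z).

H_0 = Z.

Fix the vertex order 1 < 2 < 3 < 4 < 5 and write every simplex with vertices in increasing order. Then dim K = 2 and the simplices of K are:

  0-simplices (5): [1], [2], [3], [4], [5]
  1-simplices (10): [1,2], [1,3], [1,4], [1,5], [2,3], [2,4], [2,5], [3,4], [3,5], [4,5]
  2-simplices (5): [1,2,3], [1,3,4], [1,4,5], [2,3,5], [2,4,5]

giving chain groups C_0 ≅ Z^5, C_1 ≅ Z^10, C_2 ≅ Z^5.

∂_1: C_1 → C_0 maps an edge to its endpoints' difference, ∂[p,q] = q − p. For instance
  ∂[3,4] = [4] − [3].
This gives a 5×10 integer matrix of rank 4; reducing to Smith normal form yields diagonal entries (1,1,1,1).

Boundary ∂_2: C_2 → C_1 sends each 2-simplex [p,q,r] to [q,r] − [p,r] + [p,q]. For instance
  ∂[2,4,5] = [4,5] − [2,5] + [2,4],
  ∂[1,3,4] = [3,4] − [1,4] + [1,3].
This gives a 10×5 integer matrix of rank 5; reducing to Smith normal form yields diagonal entries (1,1,1,1,1).

Reading off H_k = ker ∂_k / im ∂_{k+1}:

  H_0: rank C_0 − rank ∂_1 = 5 − 4 = 1, and the invariant factors of ∂_1 are all 1, so H_0 = Z.

(K is a triangulation of the Möbius band.)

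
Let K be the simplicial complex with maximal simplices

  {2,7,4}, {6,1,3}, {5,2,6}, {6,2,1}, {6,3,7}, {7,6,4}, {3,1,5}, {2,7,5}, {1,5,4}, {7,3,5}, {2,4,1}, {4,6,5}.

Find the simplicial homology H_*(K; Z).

Order the vertices as 1 < 2 < 3 < 4 < 5 < 6 < 7. Listing each simplex with vertices in this order, K has dimension 2 with simplices:

  0-simplices (7): [1], [2], [3], [4], [5], [6], [7]
  1-simplices (18): [1,2], [1,3], [1,4], [1,5], [1,6], [2,4], [2,5], [2,6], [2,7], [3,5], [3,6], [3,7], [4,5], [4,6], [4,7], [5,6], [5,7], [6,7]
  2-simplices (12): [1,2,4], [1,2,6], [1,3,5], [1,3,6], [1,4,5], [2,4,7], [2,5,6], [2,5,7], [3,5,7], [3,6,7], [4,5,6], [4,6,7]

so the chain groups are C_0 ≅ Z^7, C_1 ≅ Z^18, C_2 ≅ Z^12.

Boundary ∂_1: C_1 → C_0 maps an edge to its endpoints' difference, ∂[p,q] = q − p. For instance
  ∂[5,7] = [7] − [5].
This gives a 7×18 integer matrix of rank 6; reducing to Smith normal form yields diagonal entries (1,1,1,1,1,1).

Boundary ∂_2: C_2 → C_1 acts by ∂[p,q,r] = [q,r] − [p,r] + [p,q]. For instance
  ∂[2,5,7] = [5,7] − [2,7] + [2,5],
  ∂[1,2,4] = [2,4] − [1,4] + [1,2].
As a 18×12 matrix over Z this has rank 12, with invariant factors (1,1,1,1,1,1,1,1,1,1,1,2).

Computing H_k = (kernel of ∂_k) / (image of ∂_{k+1}):

  H_0: rank C_0 − rank ∂_1 = 7 − 6 = 1, and the invariant factors of ∂_1 are all 1, so H_0 ≅ Z.
  H_1: rank ker ∂_1 − rank ∂_2 = (18 − 6) − 12 = 0, and ∂_2 has invariant factor 2 > 1, so H_1 ≅ Z/2.
  H_2: rank ker ∂_2 − rank ∂_3 = (12 − 12) − 0 = 0, and there is no ∂_3, so H_2 ≅ 0.

As a check, the Euler characteristic is 7 − 18 + 12 = 1, which agrees with 1 − 0 + 0 = 1.

H_0 = Z,  H_1 = Z/2,  H_2 = 0.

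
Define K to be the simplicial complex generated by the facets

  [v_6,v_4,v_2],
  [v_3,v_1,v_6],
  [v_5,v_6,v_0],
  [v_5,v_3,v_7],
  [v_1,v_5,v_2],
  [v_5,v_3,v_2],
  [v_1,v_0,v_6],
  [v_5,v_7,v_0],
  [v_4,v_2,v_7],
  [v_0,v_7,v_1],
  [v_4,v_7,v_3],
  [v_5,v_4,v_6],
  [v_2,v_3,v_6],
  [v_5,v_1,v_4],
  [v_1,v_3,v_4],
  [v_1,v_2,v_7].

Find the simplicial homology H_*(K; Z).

We work with the vertex ordering v_0 < v_1 < v_2 < v_3 < v_4 < v_5 < v_6 < v_7. The simplices of K, each written with vertices in increasing order, are:

  0-simplices (8): [v_0], [v_1], [v_2], [v_3], [v_4], [v_5], [v_6], [v_7]
  1-simplices (24): (24 of them)
  2-simplices (16): (16 of them)

so the chain groups are C_0 ≅ Z^8, C_1 ≅ Z^24, C_2 ≅ Z^16.

The boundary map ∂_1: C_1 → C_0 maps an edge to its endpoints' difference, ∂[p,q] = q − p. For instance
  ∂[v_2,v_4] = [v_4] − [v_2].
This gives a 8×24 integer matrix of rank 7; reducing to Smith normal form yields diagonal entries (1,1,1,1,1,1,1).

Boundary ∂_2: C_2 → C_1 sends each 2-simplex [p,q,r] to [q,r] − [p,r] + [p,q]. For instance
  ∂[v_2,v_4,v_7] = [v_4,v_7] − [v_2,v_7] + [v_2,v_4],
  ∂[v_0,v_5,v_6] = [v_5,v_6] − [v_0,v_6] + [v_0,v_5].
This gives a 24×16 integer matrix of rank 15; reducing to Smith normal form yields diagonal entries (1,1,1,1,1,1,1,1,1,1,1,1,1,1,1).

Computing H_k = (kernel of ∂_k) / (image of ∂_{k+1}):

  H_0: rank C_0 − rank ∂_1 = 8 − 7 = 1, and the invariant factors of ∂_1 are all 1, so H_0 ≅ Z.
  H_1: rank ker ∂_1 − rank ∂_2 = (24 − 7) − 15 = 2, and the invariant factors of ∂_2 are all 1, so H_1 ≅ Z^2.
  H_2: rank ker ∂_2 − rank ∂_3 = (16 − 15) − 0 = 1, and there is no ∂_3, so H_2 ≅ Z.

H_0 ≅ Z,  H_1 ≅ Z^2,  H_2 ≅ Z.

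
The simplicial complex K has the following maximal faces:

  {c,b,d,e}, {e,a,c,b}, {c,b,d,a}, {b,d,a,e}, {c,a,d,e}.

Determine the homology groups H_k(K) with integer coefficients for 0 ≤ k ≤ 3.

Fix the vertex order a < b < c < d < e and write every simplex with vertices in increasing order. Then dim K = 3 and the simplices of K are:

  0-simplices (5): a, b, c, d, e
  1-simplices (10): ab, ac, ad, ae, bc, bd, be, cd, ce, de
  2-simplices (10): abc, abd, abe, acd, ace, ade, bcd, bce, bde, cde
  3-simplices (5): abcd, abce, abde, acde, bcde

Hence C_0 ≅ Z^5, C_1 ≅ Z^10, C_2 ≅ Z^10, C_3 ≅ Z^5.

Boundary ∂_1: C_1 → C_0 maps an edge to its endpoints' difference, ∂[p,q] = q − p.
This gives a 5×10 integer matrix of rank 4; reducing to Smith normal form yields diagonal entries (1,1,1,1).

The boundary map ∂_2: C_2 → C_1 acts by ∂[p,q,r] = [q,r] − [p,r] + [p,q]. For instance
  ∂bce = ce − be + bc,
  ∂bcd = cd − bd + bc.
The resulting 10×10 matrix has rank 6, and its Smith normal form has invariant factors (1,1,1,1,1,1).

The boundary map ∂_3: C_3 → C_2 sends each 3-simplex σ to the alternating sum Σ_i (−1)^i (σ with its i-th vertex removed). For instance
  ∂abcd = bcd − acd + abd − abc,
  ∂bcde = cde − bde + bce − bcd.
As a 10×5 matrix over Z this has rank 4, with invariant factors (1,1,1,1).

From H_k ≅ ker(∂_k) / im(∂_{k+1}) we obtain:

  H_0: rank C_0 − rank ∂_1 = 5 − 4 = 1, and the invariant factors of ∂_1 are all 1, so H_0 ≅ Z.
  H_1: rank ker ∂_1 − rank ∂_2 = (10 − 4) − 6 = 0, and the invariant factors of ∂_2 are all 1, so H_1 ≅ 0.
  H_2: rank ker ∂_2 − rank ∂_3 = (10 − 6) − 4 = 0, and the invariant factors of ∂_3 are all 1, so H_2 ≅ 0.
  H_3: rank ker ∂_3 − rank ∂_4 = (5 − 4) − 0 = 1, and there is no ∂_4, so H_3 ≅ Z.

H_0 ≅ Z,  H_1 = 0,  H_2 = 0,  H_3 ≅ Z.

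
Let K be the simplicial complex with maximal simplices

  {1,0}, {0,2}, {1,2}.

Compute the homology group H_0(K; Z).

Order the vertices as 0 < 1 < 2. Listing each simplex with vertices in this order, K has dimension 1 with simplices:

  0-simplices (3): [0], [1], [2]
  1-simplices (3): [0,1], [0,2], [1,2]

so the chain groups are C_0 ≅ Z^3, C_1 ≅ Z^3.

The boundary map ∂_1: C_1 → C_0 maps an edge to its endpoints' difference, ∂[p,q] = q − p. For instance
  ∂[0,2] = [2] − [0].
As a 3×3 matrix over Z this has rank 2, with invariant factors (1,1).

Reading off H_k = ker ∂_k / im ∂_{k+1}:

  H_0: rank C_0 − rank ∂_1 = 3 − 2 = 1, and the invariant factors of ∂_1 are all 1, so H_0 = Z.

H_0 = Z.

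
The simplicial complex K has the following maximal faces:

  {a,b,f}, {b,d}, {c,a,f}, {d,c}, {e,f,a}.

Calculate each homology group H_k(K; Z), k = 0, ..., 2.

Order the vertices as a < b < c < d < e < f. Listing each simplex with vertices in this order, K has dimension 2 with simplices:

  0-simplices (6): a, b, c, d, e, f
  1-simplices (9): ab, ac, ae, af, bd, bf, cd, cf, ef
  2-simplices (3): abf, acf, aef

Hence C_0 ≅ Z^6, C_1 ≅ Z^9, C_2 ≅ Z^3.

Boundary ∂_1: C_1 → C_0 is given by ∂[p,q] = [q] − [p]. For instance
  ∂af = f − a.
The 6×9 boundary matrix has rank 5 and Smith normal form diag(1,1,1,1,1).

The boundary map ∂_2: C_2 → C_1 maps a triangle to the signed sum of its edges. For instance
  ∂abf = bf − af + ab,
  ∂acf = cf − af + ac.
As a 9×3 matrix over Z this has rank 3, with invariant factors (1,1,1).

Now H_k = ker ∂_k / im ∂_{k+1}, so:

  H_0: rank C_0 − rank ∂_1 = 6 − 5 = 1, and the invariant factors of ∂_1 are all 1, so H_0 ≅ Z.
  H_1: rank ker ∂_1 − rank ∂_2 = (9 − 5) − 3 = 1, and the invariant factors of ∂_2 are all 1, so H_1 ≅ Z.
  H_2: rank ker ∂_2 − rank ∂_3 = (3 − 3) − 0 = 0, and there is no ∂_3, so H_2 ≅ 0.

As a check, the Euler characteristic is 6 − 9 + 3 = 0, which agrees with 1 − 1 + 0 = 0.

H_0 = Z,  H_1 = Z,  H_2 = 0.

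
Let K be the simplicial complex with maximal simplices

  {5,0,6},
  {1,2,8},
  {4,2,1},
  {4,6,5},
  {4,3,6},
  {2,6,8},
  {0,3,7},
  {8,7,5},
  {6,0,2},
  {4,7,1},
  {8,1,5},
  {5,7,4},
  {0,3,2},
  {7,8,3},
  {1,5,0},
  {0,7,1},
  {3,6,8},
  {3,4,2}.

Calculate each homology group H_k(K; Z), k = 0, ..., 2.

Take the total order 0 < 1 < 2 < 3 < 4 < 5 < 6 < 7 < 8 on the vertex set. Then K (dimension 2) consists of the simplices:

  0-simplices (9): [0], [1], [2], [3], [4], [5], [6], [7], [8]
  1-simplices (27): (27 of them)
  2-simplices (18): [0,1,5], [0,1,7], [0,2,3], [0,2,6], [0,3,7], [0,5,6], [1,2,4], [1,2,8], [1,4,7], [1,5,8], [2,3,4], [2,6,8], [3,4,6], [3,6,8], [3,7,8], [4,5,6], [4,5,7], [5,7,8]

so the chain groups are C_0 ≅ Z^9, C_1 ≅ Z^27, C_2 ≅ Z^18.

Boundary ∂_1: C_1 → C_0 sends each edge [p,q] (with p < q) to q − p. For instance
  ∂[0,3] = [3] − [0].
The resulting 9×27 matrix has rank 8, and its Smith normal form has invariant factors (1,1,1,1,1,1,1,1).

Boundary ∂_2: C_2 → C_1 maps a triangle to the signed sum of its edges. For instance
  ∂[1,5,8] = [5,8] − [1,8] + [1,5],
  ∂[5,7,8] = [7,8] − [5,8] + [5,7].
The 27×18 boundary matrix has rank 18 and Smith normal form diag(1,1,1,1,1,1,1,1,1,1,1,1,1,1,1,1,1,2).

From H_k ≅ ker(∂_k) / im(∂_{k+1}) we obtain:

  H_0: rank C_0 − rank ∂_1 = 9 − 8 = 1, and the invariant factors of ∂_1 are all 1, so H_0 = Z.
  H_1: rank ker ∂_1 − rank ∂_2 = (27 − 8) − 18 = 1, and ∂_2 has invariant factor 2 > 1, so H_1 = Z ⊕ Z_2.
  H_2: rank ker ∂_2 − rank ∂_3 = (18 − 18) − 0 = 0, and there is no ∂_3, so H_2 = 0.

As a check, the Euler characteristic is 9 − 27 + 18 = 0, which agrees with 1 − 1 + 0 = 0.

H_0 ≅ Z,  H_1 ≅ Z ⊕ Z_2,  H_2 = 0.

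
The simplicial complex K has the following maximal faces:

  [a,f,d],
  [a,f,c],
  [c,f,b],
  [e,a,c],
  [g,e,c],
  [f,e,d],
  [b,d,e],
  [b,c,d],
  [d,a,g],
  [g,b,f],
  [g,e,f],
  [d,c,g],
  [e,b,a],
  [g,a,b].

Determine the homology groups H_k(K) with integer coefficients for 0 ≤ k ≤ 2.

K has 7 vertices, 21 edges, 14 triangles.
rank ∂_0 = 0, rank ∂_1 = 6 ⇒ b_0 = 7 − 0 − 6 = 1; all invariant factors of ∂_1 are 1 so no torsion. So H_0 ≅ Z.
rank ∂_1 = 6, rank ∂_2 = 13 ⇒ b_1 = 21 − 6 − 13 = 2; all invariant factors of ∂_2 are 1 so no torsion. So H_1 ≅ Z^2.
rank ∂_2 = 13, rank ∂_3 = 0 ⇒ b_2 = 14 − 13 − 0 = 1. So H_2 ≅ Z.

H_0 ≅ Z,  H_1 ≅ Z^2,  H_2 ≅ Z.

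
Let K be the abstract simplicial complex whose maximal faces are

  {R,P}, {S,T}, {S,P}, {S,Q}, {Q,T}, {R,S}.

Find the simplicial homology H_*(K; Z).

H_0 ≅ Z,  H_1 ≅ Z^2.

K has 5 vertices, 6 edges.
rank ∂_0 = 0, rank ∂_1 = 4 ⇒ b_0 = 5 − 0 − 4 = 1; all invariant factors of ∂_1 are 1 so no torsion. So H_0 = Z.
rank ∂_1 = 4, rank ∂_2 = 0 ⇒ b_1 = 6 − 4 − 0 = 2. So H_1 = Z^2.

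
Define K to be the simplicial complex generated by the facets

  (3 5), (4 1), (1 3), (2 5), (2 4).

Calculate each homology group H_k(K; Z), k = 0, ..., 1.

H_0 = Z,  H_1 = Z.

Fix the vertex order 1 < 2 < 3 < 4 < 5 and write every simplex with vertices in increasing order. Then dim K = 1 and the simplices of K are:

  0-simplices (5): [1], [2], [3], [4], [5]
  1-simplices (5): [1,3], [1,4], [2,4], [2,5], [3,5]

giving chain groups C_0 ≅ Z^5, C_1 ≅ Z^5.

Boundary ∂_1: C_1 → C_0 is given by ∂[p,q] = [q] − [p].
The 5×5 boundary matrix has rank 4 and Smith normal form diag(1,1,1,1).

Reading off H_k = ker ∂_k / im ∂_{k+1}:

  H_0: rank C_0 − rank ∂_1 = 5 − 4 = 1, and the invariant factors of ∂_1 are all 1, so H_0 ≅ Z.
  H_1: rank ker ∂_1 − rank ∂_2 = (5 − 4) − 0 = 1, and there is no ∂_2, so H_1 ≅ Z.

As a check, the Euler characteristic is 5 − 5 = 0, which agrees with 1 − 1 = 0.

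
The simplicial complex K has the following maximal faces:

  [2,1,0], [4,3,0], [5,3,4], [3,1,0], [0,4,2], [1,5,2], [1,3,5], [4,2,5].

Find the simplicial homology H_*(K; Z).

Fix the vertex order 0 < 1 < 2 < 3 < 4 < 5 and write every simplex with vertices in increasing order. Then dim K = 2 and the simplices of K are:

  0-simplices (6): [0], [1], [2], [3], [4], [5]
  1-simplices (12): [0,1], [0,2], [0,3], [0,4], [1,2], [1,3], [1,5], [2,4], [2,5], [3,4], [3,5], [4,5]
  2-simplices (8): [0,1,2], [0,1,3], [0,2,4], [0,3,4], [1,2,5], [1,3,5], [2,4,5], [3,4,5]

so the chain groups are C_0 ≅ Z^6, C_1 ≅ Z^12, C_2 ≅ Z^8.

∂_1: C_1 → C_0 maps an edge to its endpoints' difference, ∂[p,q] = q − p.
As a 6×12 matrix over Z this has rank 5, with invariant factors (1,1,1,1,1).

The boundary map ∂_2: C_2 → C_1 sends each 2-simplex [p,q,r] to [q,r] − [p,r] + [p,q]. For instance
  ∂[2,4,5] = [4,5] − [2,5] + [2,4],
  ∂[1,2,5] = [2,5] − [1,5] + [1,2].
This gives a 12×8 integer matrix of rank 7; reducing to Smith normal form yields diagonal entries (1,1,1,1,1,1,1).

From H_k ≅ ker(∂_k) / im(∂_{k+1}) we obtain:

  H_0: rank C_0 − rank ∂_1 = 6 − 5 = 1, and the invariant factors of ∂_1 are all 1, so H_0 ≅ Z.
  H_1: rank ker ∂_1 − rank ∂_2 = (12 − 5) − 7 = 0, and the invariant factors of ∂_2 are all 1, so H_1 ≅ 0.
  H_2: rank ker ∂_2 − rank ∂_3 = (8 − 7) − 0 = 1, and there is no ∂_3, so H_2 ≅ Z.

H_0 = Z,  H_1 = 0,  H_2 = Z.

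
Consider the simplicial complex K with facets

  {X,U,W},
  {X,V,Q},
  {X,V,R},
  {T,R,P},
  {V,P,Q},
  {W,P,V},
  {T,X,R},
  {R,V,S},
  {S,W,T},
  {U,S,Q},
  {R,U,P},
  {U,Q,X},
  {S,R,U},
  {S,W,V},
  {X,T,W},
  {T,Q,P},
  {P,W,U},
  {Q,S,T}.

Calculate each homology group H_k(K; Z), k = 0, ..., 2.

H_0 = Z,  H_1 = Z^2,  H_2 = Z.

Fix the vertex order P < Q < R < S < T < U < V < W < X and write every simplex with vertices in increasing order. Then dim K = 2 and the simplices of K are:

  0-simplices (9): P, Q, R, S, T, U, V, W, X
  1-simplices (27): PQ, PR, PT, PU, PV, PW, QS, QT, QU, QV, QX, RS, RT, RU, RV, RX, ST, SU, SV, SW, TW, TX, UW, UX, VW, VX, WX
  2-simplices (18): PQT, PQV, PRT, PRU, PUW, PVW, QST, QSU, QUX, QVX, RSU, RSV, RTX, RVX, STW, SVW, TWX, UWX

Hence C_0 ≅ Z^9, C_1 ≅ Z^27, C_2 ≅ Z^18.

The boundary map ∂_1: C_1 → C_0 is given by ∂[p,q] = [q] − [p].
The 9×27 boundary matrix has rank 8 and Smith normal form diag(1,1,1,1,1,1,1,1).

∂_2: C_2 → C_1 maps a triangle to the signed sum of its edges. For instance
  ∂QSU = SU − QU + QS,
  ∂PVW = VW − PW + PV.
The 27×18 boundary matrix has rank 17 and Smith normal form diag(1,1,1,1,1,1,1,1,1,1,1,1,1,1,1,1,1).

Now H_k = ker ∂_k / im ∂_{k+1}, so:

  H_0: rank C_0 − rank ∂_1 = 9 − 8 = 1, and the invariant factors of ∂_1 are all 1, so H_0 ≅ Z.
  H_1: rank ker ∂_1 − rank ∂_2 = (27 − 8) − 17 = 2, and the invariant factors of ∂_2 are all 1, so H_1 ≅ Z^2.
  H_2: rank ker ∂_2 − rank ∂_3 = (18 − 17) − 0 = 1, and there is no ∂_3, so H_2 ≅ Z.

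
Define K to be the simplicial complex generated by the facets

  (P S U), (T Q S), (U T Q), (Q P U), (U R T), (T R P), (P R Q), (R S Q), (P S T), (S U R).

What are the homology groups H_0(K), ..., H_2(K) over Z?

K has 6 vertices, 15 edges, 10 triangles.
rank ∂_0 = 0, rank ∂_1 = 5 ⇒ b_0 = 6 − 0 − 5 = 1; all invariant factors of ∂_1 are 1 so no torsion. So H_0 = Z.
rank ∂_1 = 5, rank ∂_2 = 10 ⇒ b_1 = 15 − 5 − 10 = 0; ∂_2 has invariant factor(s) [2] giving torsion. So H_1 = Z/2Z.
rank ∂_2 = 10, rank ∂_3 = 0 ⇒ b_2 = 10 − 10 − 0 = 0. So H_2 = 0.

H_0 ≅ Z,  H_1 ≅ Z/2Z,  H_2 = 0.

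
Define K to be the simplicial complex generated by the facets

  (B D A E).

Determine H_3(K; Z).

We work with the vertex ordering A < B < D < E. The simplices of K, each written with vertices in increasing order, are:

  0-simplices (4): A, B, D, E
  1-simplices (6): AB, AD, AE, BD, BE, DE
  2-simplices (4): ABD, ABE, ADE, BDE
  3-simplices (1): ABDE

giving chain groups C_0 ≅ Z^4, C_1 ≅ Z^6, C_2 ≅ Z^4, C_3 ≅ Z^1.

The boundary map ∂_1: C_1 → C_0 maps an edge to its endpoints' difference, ∂[p,q] = q − p.
As a 4×6 matrix over Z this has rank 3, with invariant factors (1,1,1).

Boundary ∂_2: C_2 → C_1 acts by ∂[p,q,r] = [q,r] − [p,r] + [p,q]. For instance
  ∂ABD = BD − AD + AB,
  ∂ABE = BE − AE + AB.
As a 6×4 matrix over Z this has rank 3, with invariant factors (1,1,1).

The boundary map ∂_3: C_3 → C_2 sends each 3-simplex σ to the alternating sum Σ_i (−1)^i (σ with its i-th vertex removed). For instance
  ∂ABDE = BDE − ADE + ABE − ABD.
As a 4×1 matrix over Z this has rank 1, with invariant factors (1).

Now H_k = ker ∂_k / im ∂_{k+1}, so:

  H_3: rank ker ∂_3 − rank ∂_4 = (1 − 1) − 0 = 0, and there is no ∂_4, so H_3 ≅ 0.

H_3 ≅ 0.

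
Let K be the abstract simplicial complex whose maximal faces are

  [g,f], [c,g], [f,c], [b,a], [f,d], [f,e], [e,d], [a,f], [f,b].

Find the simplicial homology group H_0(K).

H_0 ≅ Z.

K has 7 vertices, 9 edges.
rank ∂_0 = 0, rank ∂_1 = 6 ⇒ b_0 = 7 − 0 − 6 = 1; all invariant factors of ∂_1 are 1 so no torsion. So H_0 = Z.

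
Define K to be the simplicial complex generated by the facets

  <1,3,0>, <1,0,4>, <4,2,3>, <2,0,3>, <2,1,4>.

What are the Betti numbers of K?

K has 5 vertices, 10 edges, 5 triangles.
rank ∂_0 = 0, rank ∂_1 = 4 ⇒ b_0 = 5 − 0 − 4 = 1; all invariant factors of ∂_1 are 1 so no torsion. So H_0 ≅ Z.
rank ∂_1 = 4, rank ∂_2 = 5 ⇒ b_1 = 10 − 4 − 5 = 1; all invariant factors of ∂_2 are 1 so no torsion. So H_1 ≅ Z.
rank ∂_2 = 5, rank ∂_3 = 0 ⇒ b_2 = 5 − 5 − 0 = 0. So H_2 ≅ 0.

b_0 = 1, b_1 = 1, b_2 = 0.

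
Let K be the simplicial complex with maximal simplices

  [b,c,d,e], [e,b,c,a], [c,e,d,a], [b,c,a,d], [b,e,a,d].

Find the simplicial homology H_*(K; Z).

We work with the vertex ordering a < b < c < d < e. The simplices of K, each written with vertices in increasing order, are:

  0-simplices (5): a, b, c, d, e
  1-simplices (10): ab, ac, ad, ae, bc, bd, be, cd, ce, de
  2-simplices (10): abc, abd, abe, acd, ace, ade, bcd, bce, bde, cde
  3-simplices (5): abcd, abce, abde, acde, bcde

Hence C_0 ≅ Z^5, C_1 ≅ Z^10, C_2 ≅ Z^10, C_3 ≅ Z^5.

The boundary map ∂_1: C_1 → C_0 sends each edge [p,q] (with p < q) to q − p. For instance
  ∂bd = d − b.
This gives a 5×10 integer matrix of rank 4; reducing to Smith normal form yields diagonal entries (1,1,1,1).

∂_2: C_2 → C_1 sends each 2-simplex [p,q,r] to [q,r] − [p,r] + [p,q]. For instance
  ∂acd = cd − ad + ac,
  ∂ade = de − ae + ad.
As a 10×10 matrix over Z this has rank 6, with invariant factors (1,1,1,1,1,1).

The boundary map ∂_3: C_3 → C_2 sends each 3-simplex σ to the alternating sum Σ_i (−1)^i (σ with its i-th vertex removed). For instance
  ∂bcde = cde − bde + bce − bcd,
  ∂acde = cde − ade + ace − acd.
This gives a 10×5 integer matrix of rank 4; reducing to Smith normal form yields diagonal entries (1,1,1,1).

From H_k ≅ ker(∂_k) / im(∂_{k+1}) we obtain:

  H_0: rank C_0 − rank ∂_1 = 5 − 4 = 1, and the invariant factors of ∂_1 are all 1, so H_0 = Z.
  H_1: rank ker ∂_1 − rank ∂_2 = (10 − 4) − 6 = 0, and the invariant factors of ∂_2 are all 1, so H_1 = 0.
  H_2: rank ker ∂_2 − rank ∂_3 = (10 − 6) − 4 = 0, and the invariant factors of ∂_3 are all 1, so H_2 = 0.
  H_3: rank ker ∂_3 − rank ∂_4 = (5 − 4) − 0 = 1, and there is no ∂_4, so H_3 = Z.

As a check, the Euler characteristic is 5 − 10 + 10 − 5 = 0, which agrees with 1 − 0 + 0 − 1 = 0.
(K is a triangulation of the 3-sphere S^3.)

H_0 ≅ Z,  H_1 = 0,  H_2 = 0,  H_3 ≅ Z.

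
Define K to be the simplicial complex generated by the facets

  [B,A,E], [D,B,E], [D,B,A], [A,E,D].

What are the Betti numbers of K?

b_0 = 1, b_1 = 0, b_2 = 1.

Fix the vertex order A < B < D < E and write every simplex with vertices in increasing order. Then dim K = 2 and the simplices of K are:

  0-simplices (4): A, B, D, E
  1-simplices (6): AB, AD, AE, BD, BE, DE
  2-simplices (4): ABD, ABE, ADE, BDE

so the chain groups are C_0 ≅ Z^4, C_1 ≅ Z^6, C_2 ≅ Z^4.

∂_1: C_1 → C_0 is given by ∂[p,q] = [q] − [p].
The resulting 4×6 matrix has rank 3, and its Smith normal form has invariant factors (1,1,1).

Boundary ∂_2: C_2 → C_1 acts by ∂[p,q,r] = [q,r] − [p,r] + [p,q]. For instance
  ∂ABD = BD − AD + AB,
  ∂ABE = BE − AE + AB.
The resulting 6×4 matrix has rank 3, and its Smith normal form has invariant factors (1,1,1).

Reading off H_k = ker ∂_k / im ∂_{k+1}:

  H_0: rank C_0 − rank ∂_1 = 4 − 3 = 1, and the invariant factors of ∂_1 are all 1, so H_0 = Z.
  H_1: rank ker ∂_1 − rank ∂_2 = (6 − 3) − 3 = 0, and the invariant factors of ∂_2 are all 1, so H_1 = 0.
  H_2: rank ker ∂_2 − rank ∂_3 = (4 − 3) − 0 = 1, and there is no ∂_3, so H_2 = Z.

(K is a triangulation of the 2-sphere S^2.)

Hence the Betti numbers are b_0 = 1, b_1 = 0, b_2 = 1.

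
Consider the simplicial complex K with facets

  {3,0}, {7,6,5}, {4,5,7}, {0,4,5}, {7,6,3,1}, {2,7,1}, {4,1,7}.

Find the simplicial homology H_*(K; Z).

H_0 ≅ Z,  H_1 ≅ Z,  H_2 = 0,  H_3 = 0.

Fix the vertex order 0 < 1 < 2 < 3 < 4 < 5 < 6 < 7 and write every simplex with vertices in increasing order. Then dim K = 3 and the simplices of K are:

  0-simplices (8): [0], [1], [2], [3], [4], [5], [6], [7]
  1-simplices (16): [0,3], [0,4], [0,5], [1,2], [1,3], [1,4], [1,6], [1,7], [2,7], [3,6], [3,7], [4,5], [4,7], [5,6], [5,7], [6,7]
  2-simplices (9): [0,4,5], [1,2,7], [1,3,6], [1,3,7], [1,4,7], [1,6,7], [3,6,7], [4,5,7], [5,6,7]
  3-simplices (1): [1,3,6,7]

Hence C_0 ≅ Z^8, C_1 ≅ Z^16, C_2 ≅ Z^9, C_3 ≅ Z^1.

∂_1: C_1 → C_0 sends each edge [p,q] (with p < q) to q − p.
As a 8×16 matrix over Z this has rank 7, with invariant factors (1,1,1,1,1,1,1).

Boundary ∂_2: C_2 → C_1 sends each 2-simplex [p,q,r] to [q,r] − [p,r] + [p,q]. For instance
  ∂[5,6,7] = [6,7] − [5,7] + [5,6],
  ∂[4,5,7] = [5,7] − [4,7] + [4,5].
As a 16×9 matrix over Z this has rank 8, with invariant factors (1,1,1,1,1,1,1,1).

∂_3: C_3 → C_2 sends each 3-simplex σ to the alternating sum Σ_i (−1)^i (σ with its i-th vertex removed). For instance
  ∂[1,3,6,7] = [3,6,7] − [1,6,7] + [1,3,7] − [1,3,6].
The resulting 9×1 matrix has rank 1, and its Smith normal form has invariant factors (1).

Reading off H_k = ker ∂_k / im ∂_{k+1}:

  H_0: rank C_0 − rank ∂_1 = 8 − 7 = 1, and the invariant factors of ∂_1 are all 1, so H_0 ≅ Z.
  H_1: rank ker ∂_1 − rank ∂_2 = (16 − 7) − 8 = 1, and the invariant factors of ∂_2 are all 1, so H_1 ≅ Z.
  H_2: rank ker ∂_2 − rank ∂_3 = (9 − 8) − 1 = 0, and the invariant factors of ∂_3 are all 1, so H_2 ≅ 0.
  H_3: rank ker ∂_3 − rank ∂_4 = (1 − 1) − 0 = 0, and there is no ∂_4, so H_3 ≅ 0.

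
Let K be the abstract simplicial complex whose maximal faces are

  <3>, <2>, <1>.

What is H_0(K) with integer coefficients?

H_0 ≅ Z^3.

Fix the vertex order 1 < 2 < 3 and write every simplex with vertices in increasing order. Then dim K = 0 and the simplices of K are:

  0-simplices (3): [1], [2], [3]

Hence C_0 ≅ Z^3.

Reading off H_k = ker ∂_k / im ∂_{k+1}:

  H_0: rank C_0 − rank ∂_1 = 3 − 0 = 3, and there is no ∂_1, so H_0 ≅ Z^3.

(K is a triangulation of a set of 3 points.)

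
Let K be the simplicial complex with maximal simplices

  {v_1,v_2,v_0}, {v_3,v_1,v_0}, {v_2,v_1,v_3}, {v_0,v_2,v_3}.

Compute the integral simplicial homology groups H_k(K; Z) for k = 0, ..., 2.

Order the vertices as v_0 < v_1 < v_2 < v_3. Listing each simplex with vertices in this order, K has dimension 2 with simplices:

  0-simplices (4): [v_0], [v_1], [v_2], [v_3]
  1-simplices (6): [v_0,v_1], [v_0,v_2], [v_0,v_3], [v_1,v_2], [v_1,v_3], [v_2,v_3]
  2-simplices (4): [v_0,v_1,v_2], [v_0,v_1,v_3], [v_0,v_2,v_3], [v_1,v_2,v_3]

so the chain groups are C_0 ≅ Z^4, C_1 ≅ Z^6, C_2 ≅ Z^4.

∂_1: C_1 → C_0 sends each edge [p,q] (with p < q) to q − p. For instance
  ∂[v_0,v_1] = [v_1] − [v_0].
The 4×6 boundary matrix has rank 3 and Smith normal form diag(1,1,1).

The boundary map ∂_2: C_2 → C_1 sends each 2-simplex [p,q,r] to [q,r] − [p,r] + [p,q]. For instance
  ∂[v_0,v_2,v_3] = [v_2,v_3] − [v_0,v_3] + [v_0,v_2],
  ∂[v_0,v_1,v_2] = [v_1,v_2] − [v_0,v_2] + [v_0,v_1].
The 6×4 boundary matrix has rank 3 and Smith normal form diag(1,1,1).

From H_k ≅ ker(∂_k) / im(∂_{k+1}) we obtain:

  H_0: rank C_0 − rank ∂_1 = 4 − 3 = 1, and the invariant factors of ∂_1 are all 1, so H_0 ≅ Z.
  H_1: rank ker ∂_1 − rank ∂_2 = (6 − 3) − 3 = 0, and the invariant factors of ∂_2 are all 1, so H_1 ≅ 0.
  H_2: rank ker ∂_2 − rank ∂_3 = (4 − 3) − 0 = 1, and there is no ∂_3, so H_2 ≅ Z.

As a check, the Euler characteristic is 4 − 6 + 4 = 2, which agrees with 1 − 0 + 1 = 2.

H_0 ≅ Z,  H_1 = 0,  H_2 ≅ Z.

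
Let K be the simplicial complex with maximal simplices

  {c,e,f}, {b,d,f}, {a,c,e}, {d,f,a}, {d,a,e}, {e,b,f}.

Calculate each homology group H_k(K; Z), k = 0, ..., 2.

H_0 = Z,  H_1 = Z,  H_2 = 0.

Fix the vertex order a < b < c < d < e < f and write every simplex with vertices in increasing order. Then dim K = 2 and the simplices of K are:

  0-simplices (6): a, b, c, d, e, f
  1-simplices (12): ac, ad, ae, af, bd, be, bf, ce, cf, de, df, ef
  2-simplices (6): ace, ade, adf, bdf, bef, cef

giving chain groups C_0 ≅ Z^6, C_1 ≅ Z^12, C_2 ≅ Z^6.

The boundary map ∂_1: C_1 → C_0 maps an edge to its endpoints' difference, ∂[p,q] = q − p. For instance
  ∂cf = f − c.
This gives a 6×12 integer matrix of rank 5; reducing to Smith normal form yields diagonal entries (1,1,1,1,1).

The boundary map ∂_2: C_2 → C_1 acts by ∂[p,q,r] = [q,r] − [p,r] + [p,q]. For instance
  ∂bdf = df − bf + bd,
  ∂adf = df − af + ad.
The 12×6 boundary matrix has rank 6 and Smith normal form diag(1,1,1,1,1,1).

Computing H_k = (kernel of ∂_k) / (image of ∂_{k+1}):

  H_0: rank C_0 − rank ∂_1 = 6 − 5 = 1, and the invariant factors of ∂_1 are all 1, so H_0 = Z.
  H_1: rank ker ∂_1 − rank ∂_2 = (12 − 5) − 6 = 1, and the invariant factors of ∂_2 are all 1, so H_1 = Z.
  H_2: rank ker ∂_2 − rank ∂_3 = (6 − 6) − 0 = 0, and there is no ∂_3, so H_2 = 0.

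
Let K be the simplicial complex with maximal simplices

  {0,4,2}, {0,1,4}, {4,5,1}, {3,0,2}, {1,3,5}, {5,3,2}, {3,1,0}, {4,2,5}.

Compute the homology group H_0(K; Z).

H_0 ≅ Z.

Order the vertices as 0 < 1 < 2 < 3 < 4 < 5. Listing each simplex with vertices in this order, K has dimension 2 with simplices:

  0-simplices (6): [0], [1], [2], [3], [4], [5]
  1-simplices (12): [0,1], [0,2], [0,3], [0,4], [1,3], [1,4], [1,5], [2,3], [2,4], [2,5], [3,5], [4,5]
  2-simplices (8): [0,1,3], [0,1,4], [0,2,3], [0,2,4], [1,3,5], [1,4,5], [2,3,5], [2,4,5]

so the chain groups are C_0 ≅ Z^6, C_1 ≅ Z^12, C_2 ≅ Z^8.

Boundary ∂_1: C_1 → C_0 maps an edge to its endpoints' difference, ∂[p,q] = q − p. For instance
  ∂[1,3] = [3] − [1].
The resulting 6×12 matrix has rank 5, and its Smith normal form has invariant factors (1,1,1,1,1).

Boundary ∂_2: C_2 → C_1 acts by ∂[p,q,r] = [q,r] − [p,r] + [p,q]. For instance
  ∂[1,4,5] = [4,5] − [1,5] + [1,4],
  ∂[1,3,5] = [3,5] − [1,5] + [1,3].
As a 12×8 matrix over Z this has rank 7, with invariant factors (1,1,1,1,1,1,1).

Reading off H_k = ker ∂_k / im ∂_{k+1}:

  H_0: rank C_0 − rank ∂_1 = 6 − 5 = 1, and the invariant factors of ∂_1 are all 1, so H_0 ≅ Z.

(K is a triangulation of the 2-sphere S^2.)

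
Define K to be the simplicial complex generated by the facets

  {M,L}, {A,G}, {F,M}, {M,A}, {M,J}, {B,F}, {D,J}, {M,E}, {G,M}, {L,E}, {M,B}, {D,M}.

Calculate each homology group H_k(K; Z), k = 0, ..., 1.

H_0 = Z,  H_1 = Z^4.

We work with the vertex ordering A < B < D < E < F < G < J < L < M. The simplices of K, each written with vertices in increasing order, are:

  0-simplices (9): A, B, D, E, F, G, J, L, M
  1-simplices (12): AG, AM, BF, BM, DJ, DM, EL, EM, FM, GM, JM, LM

Hence C_0 ≅ Z^9, C_1 ≅ Z^12.

Boundary ∂_1: C_1 → C_0 maps an edge to its endpoints' difference, ∂[p,q] = q − p.
The 9×12 boundary matrix has rank 8 and Smith normal form diag(1,1,1,1,1,1,1,1).

From H_k ≅ ker(∂_k) / im(∂_{k+1}) we obtain:

  H_0: rank C_0 − rank ∂_1 = 9 − 8 = 1, and the invariant factors of ∂_1 are all 1, so H_0 ≅ Z.
  H_1: rank ker ∂_1 − rank ∂_2 = (12 − 8) − 0 = 4, and there is no ∂_2, so H_1 ≅ Z^4.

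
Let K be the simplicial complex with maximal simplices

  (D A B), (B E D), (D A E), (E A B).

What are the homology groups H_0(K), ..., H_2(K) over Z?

We work with the vertex ordering A < B < D < E. The simplices of K, each written with vertices in increasing order, are:

  0-simplices (4): A, B, D, E
  1-simplices (6): AB, AD, AE, BD, BE, DE
  2-simplices (4): ABD, ABE, ADE, BDE

so the chain groups are C_0 ≅ Z^4, C_1 ≅ Z^6, C_2 ≅ Z^4.

∂_1: C_1 → C_0 sends each edge [p,q] (with p < q) to q − p. For instance
  ∂AE = E − A.
The 4×6 boundary matrix has rank 3 and Smith normal form diag(1,1,1).

Boundary ∂_2: C_2 → C_1 maps a triangle to the signed sum of its edges. For instance
  ∂ABE = BE − AE + AB,
  ∂BDE = DE − BE + BD.
This gives a 6×4 integer matrix of rank 3; reducing to Smith normal form yields diagonal entries (1,1,1).

Reading off H_k = ker ∂_k / im ∂_{k+1}:

  H_0: rank C_0 − rank ∂_1 = 4 − 3 = 1, and the invariant factors of ∂_1 are all 1, so H_0 ≅ Z.
  H_1: rank ker ∂_1 − rank ∂_2 = (6 − 3) − 3 = 0, and the invariant factors of ∂_2 are all 1, so H_1 ≅ 0.
  H_2: rank ker ∂_2 − rank ∂_3 = (4 − 3) − 0 = 1, and there is no ∂_3, so H_2 ≅ Z.

H_0 ≅ Z,  H_1 = 0,  H_2 ≅ Z.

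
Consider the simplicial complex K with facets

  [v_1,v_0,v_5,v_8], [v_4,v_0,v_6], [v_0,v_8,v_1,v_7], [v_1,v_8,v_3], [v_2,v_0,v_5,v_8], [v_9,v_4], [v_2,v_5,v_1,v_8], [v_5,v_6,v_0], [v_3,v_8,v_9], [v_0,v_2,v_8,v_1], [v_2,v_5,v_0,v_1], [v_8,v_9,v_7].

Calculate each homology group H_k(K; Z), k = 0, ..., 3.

H_0 ≅ Z,  H_1 ≅ Z,  H_2 = 0,  H_3 ≅ Z.

Order the vertices as v_0 < v_1 < v_2 < v_3 < v_4 < v_5 < v_6 < v_7 < v_8 < v_9. Listing each simplex with vertices in this order, K has dimension 3 with simplices:

  0-simplices (10): [v_0], [v_1], [v_2], [v_3], [v_4], [v_5], [v_6], [v_7], [v_8], [v_9]
  1-simplices (23): (23 of them)
  2-simplices (18): (18 of them)
  3-simplices (6): [v_0,v_1,v_2,v_5], [v_0,v_1,v_2,v_8], [v_0,v_1,v_5,v_8], [v_0,v_1,v_7,v_8], [v_0,v_2,v_5,v_8], [v_1,v_2,v_5,v_8]

Hence C_0 ≅ Z^10, C_1 ≅ Z^23, C_2 ≅ Z^18, C_3 ≅ Z^6.

∂_1: C_1 → C_0 maps an edge to its endpoints' difference, ∂[p,q] = q − p. For instance
  ∂[v_0,v_5] = [v_5] − [v_0].
The resulting 10×23 matrix has rank 9, and its Smith normal form has invariant factors (1,1,1,1,1,1,1,1,1).

The boundary map ∂_2: C_2 → C_1 acts by ∂[p,q,r] = [q,r] − [p,r] + [p,q]. For instance
  ∂[v_0,v_4,v_6] = [v_4,v_6] − [v_0,v_6] + [v_0,v_4],
  ∂[v_0,v_1,v_8] = [v_1,v_8] − [v_0,v_8] + [v_0,v_1].
The 23×18 boundary matrix has rank 13 and Smith normal form diag(1,1,1,1,1,1,1,1,1,1,1,1,1).

The boundary map ∂_3: C_3 → C_2 sends each 3-simplex σ to the alternating sum Σ_i (−1)^i (σ with its i-th vertex removed). For instance
  ∂[v_0,v_1,v_2,v_5] = [v_1,v_2,v_5] − [v_0,v_2,v_5] + [v_0,v_1,v_5] − [v_0,v_1,v_2],
  ∂[v_0,v_1,v_7,v_8] = [v_1,v_7,v_8] − [v_0,v_7,v_8] + [v_0,v_1,v_8] − [v_0,v_1,v_7].
As a 18×6 matrix over Z this has rank 5, with invariant factors (1,1,1,1,1).

Now H_k = ker ∂_k / im ∂_{k+1}, so:

  H_0: rank C_0 − rank ∂_1 = 10 − 9 = 1, and the invariant factors of ∂_1 are all 1, so H_0 = Z.
  H_1: rank ker ∂_1 − rank ∂_2 = (23 − 9) − 13 = 1, and the invariant factors of ∂_2 are all 1, so H_1 = Z.
  H_2: rank ker ∂_2 − rank ∂_3 = (18 − 13) − 5 = 0, and the invariant factors of ∂_3 are all 1, so H_2 = 0.
  H_3: rank ker ∂_3 − rank ∂_4 = (6 − 5) − 0 = 1, and there is no ∂_4, so H_3 = Z.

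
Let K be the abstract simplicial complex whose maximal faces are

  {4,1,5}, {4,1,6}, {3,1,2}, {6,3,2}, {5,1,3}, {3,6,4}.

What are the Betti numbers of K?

b_0 = 1, b_1 = 1, b_2 = 0.

K has 6 vertices, 12 edges, 6 triangles.
rank ∂_0 = 0, rank ∂_1 = 5 ⇒ b_0 = 6 − 0 − 5 = 1; all invariant factors of ∂_1 are 1 so no torsion. So H_0 ≅ Z.
rank ∂_1 = 5, rank ∂_2 = 6 ⇒ b_1 = 12 − 5 − 6 = 1; all invariant factors of ∂_2 are 1 so no torsion. So H_1 ≅ Z.
rank ∂_2 = 6, rank ∂_3 = 0 ⇒ b_2 = 6 − 6 − 0 = 0. So H_2 ≅ 0.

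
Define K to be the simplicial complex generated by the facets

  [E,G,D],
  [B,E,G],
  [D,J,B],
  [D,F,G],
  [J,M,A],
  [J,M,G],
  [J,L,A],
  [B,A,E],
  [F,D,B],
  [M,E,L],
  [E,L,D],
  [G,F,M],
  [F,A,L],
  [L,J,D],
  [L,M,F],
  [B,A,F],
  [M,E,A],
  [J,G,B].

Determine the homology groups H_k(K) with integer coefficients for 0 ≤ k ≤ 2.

H_0 ≅ Z,  H_1 ≅ Z ⊕ Z/2,  H_2 = 0.

Take the total order A < B < D < E < F < G < J < L < M on the vertex set. Then K (dimension 2) consists of the simplices:

  0-simplices (9): A, B, D, E, F, G, J, L, M
  1-simplices (27): AB, AE, AF, AJ, AL, AM, BD, BE, BF, BG, BJ, DE, DF, DG, DJ, DL, EG, EL, EM, FG, FL, FM, GJ, GM, JL, JM, LM
  2-simplices (18): ABE, ABF, AEM, AFL, AJL, AJM, BDF, BDJ, BEG, BGJ, DEG, DEL, DFG, DJL, ELM, FGM, FLM, GJM

giving chain groups C_0 ≅ Z^9, C_1 ≅ Z^27, C_2 ≅ Z^18.

Boundary ∂_1: C_1 → C_0 maps an edge to its endpoints' difference, ∂[p,q] = q − p.
As a 9×27 matrix over Z this has rank 8, with invariant factors (1,1,1,1,1,1,1,1).

Boundary ∂_2: C_2 → C_1 maps a triangle to the signed sum of its edges. For instance
  ∂FGM = GM − FM + FG,
  ∂ABF = BF − AF + AB.
The 27×18 boundary matrix has rank 18 and Smith normal form diag(1,1,1,1,1,1,1,1,1,1,1,1,1,1,1,1,1,2).

Reading off H_k = ker ∂_k / im ∂_{k+1}:

  H_0: rank C_0 − rank ∂_1 = 9 − 8 = 1, and the invariant factors of ∂_1 are all 1, so H_0 = Z.
  H_1: rank ker ∂_1 − rank ∂_2 = (27 − 8) − 18 = 1, and ∂_2 has invariant factor 2 > 1, so H_1 = Z ⊕ Z/2.
  H_2: rank ker ∂_2 − rank ∂_3 = (18 − 18) − 0 = 0, and there is no ∂_3, so H_2 = 0.

(K is a triangulation of the Klein bottle.)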